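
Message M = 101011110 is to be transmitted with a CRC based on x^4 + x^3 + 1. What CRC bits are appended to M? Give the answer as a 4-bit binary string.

Append 4 zeros: 1010111100000. Divide by 11001 (XOR where the leading bit is 1):
  pos 0: 10101 XOR 11001 = 01100
  pos 1: 11001 XOR 11001 = 00000
  pos 6: 11000 XOR 11001 = 00001
Remainder (last 4 bits) = 0100. This is the CRC / FCS.

0100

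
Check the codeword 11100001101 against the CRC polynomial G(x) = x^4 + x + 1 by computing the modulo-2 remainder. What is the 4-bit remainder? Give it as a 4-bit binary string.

0101

Modulo-2 division of 11100001101 by 10011:
  pos 0: 11100 XOR 10011 = 01111
  pos 1: 11110 XOR 10011 = 01101
  pos 2: 11010 XOR 10011 = 01001
  pos 3: 10011 XOR 10011 = 00000
Remainder = 0101 (nonzero — an error is detected).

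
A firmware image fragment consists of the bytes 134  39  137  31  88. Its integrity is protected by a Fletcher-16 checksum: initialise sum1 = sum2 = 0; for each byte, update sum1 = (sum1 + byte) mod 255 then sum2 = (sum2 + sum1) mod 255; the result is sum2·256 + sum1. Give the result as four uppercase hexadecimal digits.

Running sums (mod 255):
  after byte 0 (134): sum1=134, sum2=134
  after byte 1 (39): sum1=173, sum2=52
  after byte 2 (137): sum1=55, sum2=107
  after byte 3 (31): sum1=86, sum2=193
  after byte 4 (88): sum1=174, sum2=112
Checksum = sum2·256 + sum1 = 112·256 + 174 = 28846 = 0x70AE.

70AE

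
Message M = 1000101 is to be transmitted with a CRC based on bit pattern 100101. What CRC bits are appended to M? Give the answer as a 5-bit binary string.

Append 5 zeros: 100010100000. Divide by 100101 (XOR where the leading bit is 1):
  pos 0: 100010 XOR 100101 = 000111
  pos 3: 111100 XOR 100101 = 011001
  pos 4: 110010 XOR 100101 = 010111
  pos 5: 101110 XOR 100101 = 001011
Remainder (last 5 bits) = 10110. This is the CRC / FCS.

10110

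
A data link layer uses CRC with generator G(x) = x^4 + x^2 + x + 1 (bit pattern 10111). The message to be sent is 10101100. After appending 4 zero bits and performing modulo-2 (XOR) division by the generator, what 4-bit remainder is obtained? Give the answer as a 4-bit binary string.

Append 4 zeros: 101011000000. Divide by 10111 (XOR where the leading bit is 1):
  pos 0: 10101 XOR 10111 = 00010
  pos 3: 10100 XOR 10111 = 00011
  pos 6: 11000 XOR 10111 = 01111
  pos 7: 11110 XOR 10111 = 01001
Remainder (last 4 bits) = 1001. This is the CRC / FCS.

1001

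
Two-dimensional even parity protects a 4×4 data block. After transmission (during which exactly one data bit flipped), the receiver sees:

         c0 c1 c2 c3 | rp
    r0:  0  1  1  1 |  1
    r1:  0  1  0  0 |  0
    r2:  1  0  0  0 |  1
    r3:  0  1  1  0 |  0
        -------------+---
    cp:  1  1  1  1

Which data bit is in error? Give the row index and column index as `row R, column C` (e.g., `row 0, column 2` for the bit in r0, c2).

row 1, column 2

Recompute each row's even parity and compare to rp:
  r0: data parity 1, sent rp 1 → ok
  r1: data parity 1, sent rp 0 → mismatch
  r2: data parity 1, sent rp 1 → ok
  r3: data parity 0, sent rp 0 → ok
Recompute each column's even parity and compare to cp:
  c0: data parity 1, sent cp 1 → ok
  c1: data parity 1, sent cp 1 → ok
  c2: data parity 0, sent cp 1 → mismatch
  c3: data parity 1, sent cp 1 → ok
Exactly one row (r1) and one column (c2) fail → the flipped bit is at their intersection.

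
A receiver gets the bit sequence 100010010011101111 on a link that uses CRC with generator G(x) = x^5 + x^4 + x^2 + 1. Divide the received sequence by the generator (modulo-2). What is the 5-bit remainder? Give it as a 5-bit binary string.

Modulo-2 division of 100010010011101111 by 110101:
  pos 0: 100010 XOR 110101 = 010111
  pos 1: 101110 XOR 110101 = 011011
  pos 2: 110111 XOR 110101 = 000010
  pos 6: 100011 XOR 110101 = 010110
  pos 7: 101101 XOR 110101 = 011000
  pos 8: 110000 XOR 110101 = 000101
  pos 11: 101111 XOR 110101 = 011010
  pos 12: 110101 XOR 110101 = 000000
Remainder = 00000 (zero — the frame passes the CRC check).

00000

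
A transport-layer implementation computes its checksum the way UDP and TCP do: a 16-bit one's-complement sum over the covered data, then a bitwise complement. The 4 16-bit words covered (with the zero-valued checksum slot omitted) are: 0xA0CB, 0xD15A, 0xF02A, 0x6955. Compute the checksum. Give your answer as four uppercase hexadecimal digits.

3459

One's-complement addition (fold any carry out of bit 15 back into bit 0):
  0xA0CB + 0xD15A = 0x17225 → wrap carry → 0x7226
  0x7226 + 0xF02A = 0x16250 → wrap carry → 0x6251
  0x6251 + 0x6955 = 0x0CBA6
One's-complement sum = 0xCBA6.
Checksum = ~0xCBA6 & 0xFFFF = 0x3459.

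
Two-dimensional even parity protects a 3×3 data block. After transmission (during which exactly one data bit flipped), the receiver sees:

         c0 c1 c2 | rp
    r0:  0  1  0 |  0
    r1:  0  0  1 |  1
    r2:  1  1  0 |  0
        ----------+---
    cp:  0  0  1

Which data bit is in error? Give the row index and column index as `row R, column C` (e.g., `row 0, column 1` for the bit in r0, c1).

Recompute each row's even parity and compare to rp:
  r0: data parity 1, sent rp 0 → mismatch
  r1: data parity 1, sent rp 1 → ok
  r2: data parity 0, sent rp 0 → ok
Recompute each column's even parity and compare to cp:
  c0: data parity 1, sent cp 0 → mismatch
  c1: data parity 0, sent cp 0 → ok
  c2: data parity 1, sent cp 1 → ok
Exactly one row (r0) and one column (c0) fail → the flipped bit is at their intersection.

row 0, column 0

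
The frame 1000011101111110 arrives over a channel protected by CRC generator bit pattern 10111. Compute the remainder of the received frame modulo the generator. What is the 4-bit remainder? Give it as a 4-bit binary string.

Modulo-2 division of 1000011101111110 by 10111:
  pos 0: 10000 XOR 10111 = 00111
  pos 2: 11111 XOR 10111 = 01000
  pos 3: 10001 XOR 10111 = 00110
  pos 5: 11001 XOR 10111 = 01110
  pos 6: 11101 XOR 10111 = 01010
  pos 7: 10101 XOR 10111 = 00010
  pos 10: 10111 XOR 10111 = 00000
Remainder = 0000 (zero — the frame passes the CRC check).

0000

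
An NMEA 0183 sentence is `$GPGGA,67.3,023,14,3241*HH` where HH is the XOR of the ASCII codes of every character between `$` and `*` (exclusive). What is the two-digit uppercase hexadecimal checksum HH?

7A

XOR the ASCII codes of the payload characters:
  'G' = 0x47 → acc = 0x47
  'P' = 0x50 → acc = 0x17
  'G' = 0x47 → acc = 0x50
  'G' = 0x47 → acc = 0x17
  'A' = 0x41 → acc = 0x56
  ',' = 0x2C → acc = 0x7A
  '6' = 0x36 → acc = 0x4C
  '7' = 0x37 → acc = 0x7B
  '.' = 0x2E → acc = 0x55
  '3' = 0x33 → acc = 0x66
  ',' = 0x2C → acc = 0x4A
  '0' = 0x30 → acc = 0x7A
  '2' = 0x32 → acc = 0x48
  '3' = 0x33 → acc = 0x7B
  ',' = 0x2C → acc = 0x57
  '1' = 0x31 → acc = 0x66
  '4' = 0x34 → acc = 0x52
  ',' = 0x2C → acc = 0x7E
  '3' = 0x33 → acc = 0x4D
  '2' = 0x32 → acc = 0x7F
  '4' = 0x34 → acc = 0x4B
  '1' = 0x31 → acc = 0x7A
Checksum = 0x7A.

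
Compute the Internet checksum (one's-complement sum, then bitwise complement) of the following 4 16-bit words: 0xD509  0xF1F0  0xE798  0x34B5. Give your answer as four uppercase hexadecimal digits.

1CB7

One's-complement addition (fold any carry out of bit 15 back into bit 0):
  0xD509 + 0xF1F0 = 0x1C6F9 → wrap carry → 0xC6FA
  0xC6FA + 0xE798 = 0x1AE92 → wrap carry → 0xAE93
  0xAE93 + 0x34B5 = 0x0E348
One's-complement sum = 0xE348.
Checksum = ~0xE348 & 0xFFFF = 0x1CB7.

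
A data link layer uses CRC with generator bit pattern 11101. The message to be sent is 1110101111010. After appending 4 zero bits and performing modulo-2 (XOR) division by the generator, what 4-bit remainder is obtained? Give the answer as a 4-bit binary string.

1000

Append 4 zeros: 11101011110100000. Divide by 11101 (XOR where the leading bit is 1):
  pos 0: 11101 XOR 11101 = 00000
  pos 6: 11110 XOR 11101 = 00011
  pos 9: 11100 XOR 11101 = 00001
Remainder (last 4 bits) = 1000. This is the CRC / FCS.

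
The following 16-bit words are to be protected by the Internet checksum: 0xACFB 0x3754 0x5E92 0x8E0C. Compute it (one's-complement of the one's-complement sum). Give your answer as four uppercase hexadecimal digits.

One's-complement addition (fold any carry out of bit 15 back into bit 0):
  0xACFB + 0x3754 = 0x0E44F
  0xE44F + 0x5E92 = 0x142E1 → wrap carry → 0x42E2
  0x42E2 + 0x8E0C = 0x0D0EE
One's-complement sum = 0xD0EE.
Checksum = ~0xD0EE & 0xFFFF = 0x2F11.

2F11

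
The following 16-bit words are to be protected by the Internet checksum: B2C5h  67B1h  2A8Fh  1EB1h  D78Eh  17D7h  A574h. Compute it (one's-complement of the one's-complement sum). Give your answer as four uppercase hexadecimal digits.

076E

One's-complement addition (fold any carry out of bit 15 back into bit 0):
  0xB2C5 + 0x67B1 = 0x11A76 → wrap carry → 0x1A77
  0x1A77 + 0x2A8F = 0x04506
  0x4506 + 0x1EB1 = 0x063B7
  0x63B7 + 0xD78E = 0x13B45 → wrap carry → 0x3B46
  0x3B46 + 0x17D7 = 0x0531D
  0x531D + 0xA574 = 0x0F891
One's-complement sum = 0xF891.
Checksum = ~0xF891 & 0xFFFF = 0x076E.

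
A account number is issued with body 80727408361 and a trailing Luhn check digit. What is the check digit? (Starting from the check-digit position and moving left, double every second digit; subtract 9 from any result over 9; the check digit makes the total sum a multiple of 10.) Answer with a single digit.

5

Partial digits right→left: 1 6 3 8 0 4 7 2 7 0 8
Double every second digit counting from the check-digit position (so the 1st, 3rd, 5th, ... of the partial from the right).
  doubled (with −9 where >9): 2 6 0 5 5 7 → sum 25
  kept as-is: 6 8 4 2 0 → sum 20
Total = 25 + 20 = 45.
Check digit = (10 − (45 mod 10)) mod 10 = 5.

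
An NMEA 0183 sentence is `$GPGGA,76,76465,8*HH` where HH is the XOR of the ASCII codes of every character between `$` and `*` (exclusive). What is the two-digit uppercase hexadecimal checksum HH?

75

XOR the ASCII codes of the payload characters:
  'G' = 0x47 → acc = 0x47
  'P' = 0x50 → acc = 0x17
  'G' = 0x47 → acc = 0x50
  'G' = 0x47 → acc = 0x17
  'A' = 0x41 → acc = 0x56
  ',' = 0x2C → acc = 0x7A
  '7' = 0x37 → acc = 0x4D
  '6' = 0x36 → acc = 0x7B
  ',' = 0x2C → acc = 0x57
  '7' = 0x37 → acc = 0x60
  '6' = 0x36 → acc = 0x56
  '4' = 0x34 → acc = 0x62
  '6' = 0x36 → acc = 0x54
  '5' = 0x35 → acc = 0x61
  ',' = 0x2C → acc = 0x4D
  '8' = 0x38 → acc = 0x75
Checksum = 0x75.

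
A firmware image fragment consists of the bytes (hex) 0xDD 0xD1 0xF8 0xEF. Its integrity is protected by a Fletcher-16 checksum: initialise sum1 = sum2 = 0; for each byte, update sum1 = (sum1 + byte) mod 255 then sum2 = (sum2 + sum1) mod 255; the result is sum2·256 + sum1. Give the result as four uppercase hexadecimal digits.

Running sums (mod 255):
  after byte 0 (0xDD): sum1=221, sum2=221
  after byte 1 (0xD1): sum1=175, sum2=141
  after byte 2 (0xF8): sum1=168, sum2=54
  after byte 3 (0xEF): sum1=152, sum2=206
Checksum = sum2·256 + sum1 = 206·256 + 152 = 52888 = 0xCE98.

CE98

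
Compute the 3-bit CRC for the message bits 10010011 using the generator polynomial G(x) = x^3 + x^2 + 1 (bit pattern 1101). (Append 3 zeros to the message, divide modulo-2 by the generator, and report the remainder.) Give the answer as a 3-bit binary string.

Append 3 zeros: 10010011000. Divide by 1101 (XOR where the leading bit is 1):
  pos 0: 1001 XOR 1101 = 0100
  pos 1: 1000 XOR 1101 = 0101
  pos 2: 1010 XOR 1101 = 0111
  pos 3: 1111 XOR 1101 = 0010
  pos 5: 1010 XOR 1101 = 0111
  pos 6: 1110 XOR 1101 = 0011
Remainder (last 3 bits) = 110. This is the CRC / FCS.

110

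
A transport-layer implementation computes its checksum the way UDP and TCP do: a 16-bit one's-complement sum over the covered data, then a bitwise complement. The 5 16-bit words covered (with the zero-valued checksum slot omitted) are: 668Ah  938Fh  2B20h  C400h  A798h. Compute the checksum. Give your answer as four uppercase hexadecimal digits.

One's-complement addition (fold any carry out of bit 15 back into bit 0):
  0x668A + 0x938F = 0x0FA19
  0xFA19 + 0x2B20 = 0x12539 → wrap carry → 0x253A
  0x253A + 0xC400 = 0x0E93A
  0xE93A + 0xA798 = 0x190D2 → wrap carry → 0x90D3
One's-complement sum = 0x90D3.
Checksum = ~0x90D3 & 0xFFFF = 0x6F2C.

6F2C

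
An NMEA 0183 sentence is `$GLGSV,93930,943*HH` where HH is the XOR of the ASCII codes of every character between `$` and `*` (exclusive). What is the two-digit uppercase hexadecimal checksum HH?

XOR the ASCII codes of the payload characters:
  'G' = 0x47 → acc = 0x47
  'L' = 0x4C → acc = 0x0B
  'G' = 0x47 → acc = 0x4C
  'S' = 0x53 → acc = 0x1F
  'V' = 0x56 → acc = 0x49
  ',' = 0x2C → acc = 0x65
  '9' = 0x39 → acc = 0x5C
  '3' = 0x33 → acc = 0x6F
  '9' = 0x39 → acc = 0x56
  '3' = 0x33 → acc = 0x65
  '0' = 0x30 → acc = 0x55
  ',' = 0x2C → acc = 0x79
  '9' = 0x39 → acc = 0x40
  '4' = 0x34 → acc = 0x74
  '3' = 0x33 → acc = 0x47
Checksum = 0x47.

47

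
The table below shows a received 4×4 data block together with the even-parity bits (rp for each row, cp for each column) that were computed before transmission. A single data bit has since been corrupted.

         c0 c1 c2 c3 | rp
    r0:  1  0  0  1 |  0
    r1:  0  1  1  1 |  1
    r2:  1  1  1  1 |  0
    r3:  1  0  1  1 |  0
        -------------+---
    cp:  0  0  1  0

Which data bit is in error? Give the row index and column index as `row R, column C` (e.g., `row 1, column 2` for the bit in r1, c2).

Recompute each row's even parity and compare to rp:
  r0: data parity 0, sent rp 0 → ok
  r1: data parity 1, sent rp 1 → ok
  r2: data parity 0, sent rp 0 → ok
  r3: data parity 1, sent rp 0 → mismatch
Recompute each column's even parity and compare to cp:
  c0: data parity 1, sent cp 0 → mismatch
  c1: data parity 0, sent cp 0 → ok
  c2: data parity 1, sent cp 1 → ok
  c3: data parity 0, sent cp 0 → ok
Exactly one row (r3) and one column (c0) fail → the flipped bit is at their intersection.

row 3, column 0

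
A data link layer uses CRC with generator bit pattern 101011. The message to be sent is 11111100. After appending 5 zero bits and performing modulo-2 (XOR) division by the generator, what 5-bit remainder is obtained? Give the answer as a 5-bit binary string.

10001

Append 5 zeros: 1111110000000. Divide by 101011 (XOR where the leading bit is 1):
  pos 0: 111111 XOR 101011 = 010100
  pos 1: 101000 XOR 101011 = 000011
  pos 5: 110000 XOR 101011 = 011011
  pos 6: 110110 XOR 101011 = 011101
  pos 7: 111010 XOR 101011 = 010001
Remainder (last 5 bits) = 10001. This is the CRC / FCS.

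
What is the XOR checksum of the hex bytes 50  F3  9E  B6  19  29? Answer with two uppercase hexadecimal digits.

BB

XOR the bytes together:
  start with 0x50
  0x50 ⊕ 0xF3 = 0xA3
  0xA3 ⊕ 0x9E = 0x3D
  0x3D ⊕ 0xB6 = 0x8B
  0x8B ⊕ 0x19 = 0x92
  0x92 ⊕ 0x29 = 0xBB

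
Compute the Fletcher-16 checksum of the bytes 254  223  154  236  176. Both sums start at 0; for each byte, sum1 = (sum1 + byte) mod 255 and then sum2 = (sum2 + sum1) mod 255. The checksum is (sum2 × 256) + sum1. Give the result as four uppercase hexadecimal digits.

Running sums (mod 255):
  after byte 0 (254): sum1=254, sum2=254
  after byte 1 (223): sum1=222, sum2=221
  after byte 2 (154): sum1=121, sum2=87
  after byte 3 (236): sum1=102, sum2=189
  after byte 4 (176): sum1=23, sum2=212
Checksum = sum2·256 + sum1 = 212·256 + 23 = 54295 = 0xD417.

D417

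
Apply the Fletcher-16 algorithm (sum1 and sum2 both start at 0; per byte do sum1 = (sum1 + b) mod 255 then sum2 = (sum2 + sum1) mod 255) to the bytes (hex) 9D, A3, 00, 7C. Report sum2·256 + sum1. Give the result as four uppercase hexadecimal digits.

Running sums (mod 255):
  after byte 0 (9D): sum1=157, sum2=157
  after byte 1 (A3): sum1=65, sum2=222
  after byte 2 (00): sum1=65, sum2=32
  after byte 3 (7C): sum1=189, sum2=221
Checksum = sum2·256 + sum1 = 221·256 + 189 = 56765 = 0xDDBD.

DDBD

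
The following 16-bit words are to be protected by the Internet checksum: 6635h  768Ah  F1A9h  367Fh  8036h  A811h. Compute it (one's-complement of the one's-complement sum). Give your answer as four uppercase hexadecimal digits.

D2CE

One's-complement addition (fold any carry out of bit 15 back into bit 0):
  0x6635 + 0x768A = 0x0DCBF
  0xDCBF + 0xF1A9 = 0x1CE68 → wrap carry → 0xCE69
  0xCE69 + 0x367F = 0x104E8 → wrap carry → 0x04E9
  0x04E9 + 0x8036 = 0x0851F
  0x851F + 0xA811 = 0x12D30 → wrap carry → 0x2D31
One's-complement sum = 0x2D31.
Checksum = ~0x2D31 & 0xFFFF = 0xD2CE.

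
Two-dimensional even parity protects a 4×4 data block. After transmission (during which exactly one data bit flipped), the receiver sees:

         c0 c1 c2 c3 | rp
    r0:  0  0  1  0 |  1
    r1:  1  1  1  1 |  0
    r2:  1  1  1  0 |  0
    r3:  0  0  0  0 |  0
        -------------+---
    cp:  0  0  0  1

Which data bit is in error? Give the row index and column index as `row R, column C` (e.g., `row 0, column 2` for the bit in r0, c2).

row 2, column 2

Recompute each row's even parity and compare to rp:
  r0: data parity 1, sent rp 1 → ok
  r1: data parity 0, sent rp 0 → ok
  r2: data parity 1, sent rp 0 → mismatch
  r3: data parity 0, sent rp 0 → ok
Recompute each column's even parity and compare to cp:
  c0: data parity 0, sent cp 0 → ok
  c1: data parity 0, sent cp 0 → ok
  c2: data parity 1, sent cp 0 → mismatch
  c3: data parity 1, sent cp 1 → ok
Exactly one row (r2) and one column (c2) fail → the flipped bit is at their intersection.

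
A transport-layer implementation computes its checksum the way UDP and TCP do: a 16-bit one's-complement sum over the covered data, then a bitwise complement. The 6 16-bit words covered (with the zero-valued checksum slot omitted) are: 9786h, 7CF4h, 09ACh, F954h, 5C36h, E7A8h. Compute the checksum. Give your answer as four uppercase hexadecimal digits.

A4A4

One's-complement addition (fold any carry out of bit 15 back into bit 0):
  0x9786 + 0x7CF4 = 0x1147A → wrap carry → 0x147B
  0x147B + 0x09AC = 0x01E27
  0x1E27 + 0xF954 = 0x1177B → wrap carry → 0x177C
  0x177C + 0x5C36 = 0x073B2
  0x73B2 + 0xE7A8 = 0x15B5A → wrap carry → 0x5B5B
One's-complement sum = 0x5B5B.
Checksum = ~0x5B5B & 0xFFFF = 0xA4A4.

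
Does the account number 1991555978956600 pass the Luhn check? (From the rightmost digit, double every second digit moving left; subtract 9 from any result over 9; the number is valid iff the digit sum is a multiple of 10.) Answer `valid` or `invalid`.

From the right, keep odd positions and double even positions (subtract 9 from any doubled value over 9):
  doubled (positions 2,4,...): 0 3 9 5 1 1 9 2 → sum 30
  kept (positions 1,3,...): 0 6 5 8 9 5 1 9 → sum 43
Total = 73.
73 mod 10 = 3, so the number is invalid.

invalid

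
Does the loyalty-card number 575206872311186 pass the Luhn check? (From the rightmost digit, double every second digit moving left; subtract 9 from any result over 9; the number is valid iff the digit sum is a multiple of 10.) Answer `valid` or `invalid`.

From the right, keep odd positions and double even positions (subtract 9 from any doubled value over 9):
  doubled (positions 2,4,...): 7 2 6 5 3 4 5 → sum 32
  kept (positions 1,3,...): 6 1 1 2 8 0 5 5 → sum 28
Total = 60.
60 mod 10 = 0, so the number is valid.

valid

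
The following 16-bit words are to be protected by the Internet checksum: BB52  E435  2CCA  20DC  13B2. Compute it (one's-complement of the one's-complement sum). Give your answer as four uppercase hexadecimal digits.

FF1E

One's-complement addition (fold any carry out of bit 15 back into bit 0):
  0xBB52 + 0xE435 = 0x19F87 → wrap carry → 0x9F88
  0x9F88 + 0x2CCA = 0x0CC52
  0xCC52 + 0x20DC = 0x0ED2E
  0xED2E + 0x13B2 = 0x100E0 → wrap carry → 0x00E1
One's-complement sum = 0x00E1.
Checksum = ~0x00E1 & 0xFFFF = 0xFF1E.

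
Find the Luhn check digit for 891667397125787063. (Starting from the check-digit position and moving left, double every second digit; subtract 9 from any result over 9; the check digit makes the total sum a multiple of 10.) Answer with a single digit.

1

Partial digits right→left: 3 6 0 7 8 7 5 2 1 7 9 3 7 6 6 1 9 8
Double every second digit counting from the check-digit position (so the 1st, 3rd, 5th, ... of the partial from the right).
  doubled (with −9 where >9): 6 0 7 1 2 9 5 3 9 → sum 42
  kept as-is: 6 7 7 2 7 3 6 1 8 → sum 47
Total = 42 + 47 = 89.
Check digit = (10 − (89 mod 10)) mod 10 = 1.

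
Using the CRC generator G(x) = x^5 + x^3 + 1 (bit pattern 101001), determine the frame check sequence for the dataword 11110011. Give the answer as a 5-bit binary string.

Append 5 zeros: 1111001100000. Divide by 101001 (XOR where the leading bit is 1):
  pos 0: 111100 XOR 101001 = 010101
  pos 1: 101011 XOR 101001 = 000010
  pos 5: 101000 XOR 101001 = 000001
Remainder (last 5 bits) = 00100. This is the CRC / FCS.

00100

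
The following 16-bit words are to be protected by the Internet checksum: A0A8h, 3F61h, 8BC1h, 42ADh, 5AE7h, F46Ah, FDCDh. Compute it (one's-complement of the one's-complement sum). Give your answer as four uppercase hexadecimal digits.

0467

One's-complement addition (fold any carry out of bit 15 back into bit 0):
  0xA0A8 + 0x3F61 = 0x0E009
  0xE009 + 0x8BC1 = 0x16BCA → wrap carry → 0x6BCB
  0x6BCB + 0x42AD = 0x0AE78
  0xAE78 + 0x5AE7 = 0x1095F → wrap carry → 0x0960
  0x0960 + 0xF46A = 0x0FDCA
  0xFDCA + 0xFDCD = 0x1FB97 → wrap carry → 0xFB98
One's-complement sum = 0xFB98.
Checksum = ~0xFB98 & 0xFFFF = 0x0467.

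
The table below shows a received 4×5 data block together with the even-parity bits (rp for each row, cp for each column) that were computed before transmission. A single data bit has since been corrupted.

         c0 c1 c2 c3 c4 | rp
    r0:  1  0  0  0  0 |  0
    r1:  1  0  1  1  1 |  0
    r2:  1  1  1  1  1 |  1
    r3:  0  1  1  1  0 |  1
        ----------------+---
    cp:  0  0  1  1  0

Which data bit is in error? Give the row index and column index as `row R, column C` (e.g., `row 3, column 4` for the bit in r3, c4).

row 0, column 0

Recompute each row's even parity and compare to rp:
  r0: data parity 1, sent rp 0 → mismatch
  r1: data parity 0, sent rp 0 → ok
  r2: data parity 1, sent rp 1 → ok
  r3: data parity 1, sent rp 1 → ok
Recompute each column's even parity and compare to cp:
  c0: data parity 1, sent cp 0 → mismatch
  c1: data parity 0, sent cp 0 → ok
  c2: data parity 1, sent cp 1 → ok
  c3: data parity 1, sent cp 1 → ok
  c4: data parity 0, sent cp 0 → ok
Exactly one row (r0) and one column (c0) fail → the flipped bit is at their intersection.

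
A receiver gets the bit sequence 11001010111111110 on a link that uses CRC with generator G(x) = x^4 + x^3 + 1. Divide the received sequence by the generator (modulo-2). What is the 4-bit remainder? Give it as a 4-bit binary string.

0000

Modulo-2 division of 11001010111111110 by 11001:
  pos 0: 11001 XOR 11001 = 00000
  pos 6: 10111 XOR 11001 = 01110
  pos 7: 11101 XOR 11001 = 00100
  pos 9: 10011 XOR 11001 = 01010
  pos 10: 10101 XOR 11001 = 01100
  pos 11: 11001 XOR 11001 = 00000
Remainder = 0000 (zero — the frame passes the CRC check).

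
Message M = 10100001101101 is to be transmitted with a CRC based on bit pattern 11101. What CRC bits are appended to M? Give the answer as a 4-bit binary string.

Append 4 zeros: 101000011011010000. Divide by 11101 (XOR where the leading bit is 1):
  pos 0: 10100 XOR 11101 = 01001
  pos 1: 10010 XOR 11101 = 01111
  pos 2: 11110 XOR 11101 = 00011
  pos 5: 11110 XOR 11101 = 00011
  pos 8: 11110 XOR 11101 = 00011
  pos 11: 11100 XOR 11101 = 00001
Remainder (last 4 bits) = 0100. This is the CRC / FCS.

0100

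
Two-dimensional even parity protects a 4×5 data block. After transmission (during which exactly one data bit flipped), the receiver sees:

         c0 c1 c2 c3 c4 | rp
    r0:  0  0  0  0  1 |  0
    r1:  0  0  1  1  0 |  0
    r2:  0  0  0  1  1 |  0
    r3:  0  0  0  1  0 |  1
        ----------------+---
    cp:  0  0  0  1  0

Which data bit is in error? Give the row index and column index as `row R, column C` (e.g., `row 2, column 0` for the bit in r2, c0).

row 0, column 2

Recompute each row's even parity and compare to rp:
  r0: data parity 1, sent rp 0 → mismatch
  r1: data parity 0, sent rp 0 → ok
  r2: data parity 0, sent rp 0 → ok
  r3: data parity 1, sent rp 1 → ok
Recompute each column's even parity and compare to cp:
  c0: data parity 0, sent cp 0 → ok
  c1: data parity 0, sent cp 0 → ok
  c2: data parity 1, sent cp 0 → mismatch
  c3: data parity 1, sent cp 1 → ok
  c4: data parity 0, sent cp 0 → ok
Exactly one row (r0) and one column (c2) fail → the flipped bit is at their intersection.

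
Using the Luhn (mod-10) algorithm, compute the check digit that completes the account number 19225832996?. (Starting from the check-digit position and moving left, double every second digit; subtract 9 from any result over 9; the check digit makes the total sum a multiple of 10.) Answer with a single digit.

Partial digits right→left: 6 9 9 2 3 8 5 2 2 9 1
Double every second digit counting from the check-digit position (so the 1st, 3rd, 5th, ... of the partial from the right).
  doubled (with −9 where >9): 3 9 6 1 4 2 → sum 25
  kept as-is: 9 2 8 2 9 → sum 30
Total = 25 + 30 = 55.
Check digit = (10 − (55 mod 10)) mod 10 = 5.

5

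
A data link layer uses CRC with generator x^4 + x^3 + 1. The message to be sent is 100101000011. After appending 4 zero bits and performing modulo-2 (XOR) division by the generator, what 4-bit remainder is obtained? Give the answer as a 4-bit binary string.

Append 4 zeros: 1001010000110000. Divide by 11001 (XOR where the leading bit is 1):
  pos 0: 10010 XOR 11001 = 01011
  pos 1: 10111 XOR 11001 = 01110
  pos 2: 11100 XOR 11001 = 00101
  pos 4: 10100 XOR 11001 = 01101
  pos 5: 11010 XOR 11001 = 00011
  pos 8: 11110 XOR 11001 = 00111
  pos 10: 11100 XOR 11001 = 00101
Remainder (last 4 bits) = 1010. This is the CRC / FCS.

1010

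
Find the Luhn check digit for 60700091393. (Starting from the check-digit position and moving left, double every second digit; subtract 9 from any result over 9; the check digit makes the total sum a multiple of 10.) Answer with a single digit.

1

Partial digits right→left: 3 9 3 1 9 0 0 0 7 0 6
Double every second digit counting from the check-digit position (so the 1st, 3rd, 5th, ... of the partial from the right).
  doubled (with −9 where >9): 6 6 9 0 5 3 → sum 29
  kept as-is: 9 1 0 0 0 → sum 10
Total = 29 + 10 = 39.
Check digit = (10 − (39 mod 10)) mod 10 = 1.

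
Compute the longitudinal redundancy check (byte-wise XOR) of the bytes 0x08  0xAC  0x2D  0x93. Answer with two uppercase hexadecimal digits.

XOR the bytes together:
  start with 0x08
  0x08 ⊕ 0xAC = 0xA4
  0xA4 ⊕ 0x2D = 0x89
  0x89 ⊕ 0x93 = 0x1A

1A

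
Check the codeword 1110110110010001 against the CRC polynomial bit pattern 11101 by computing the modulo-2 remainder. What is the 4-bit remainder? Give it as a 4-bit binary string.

Modulo-2 division of 1110110110010001 by 11101:
  pos 0: 11101 XOR 11101 = 00000
  pos 5: 10110 XOR 11101 = 01011
  pos 6: 10110 XOR 11101 = 01011
  pos 7: 10111 XOR 11101 = 01010
  pos 8: 10100 XOR 11101 = 01001
  pos 9: 10010 XOR 11101 = 01111
  pos 10: 11110 XOR 11101 = 00011
Remainder = 0111 (nonzero — an error is detected).

0111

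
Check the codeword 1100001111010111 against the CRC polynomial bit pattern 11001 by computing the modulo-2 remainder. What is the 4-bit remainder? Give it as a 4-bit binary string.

Modulo-2 division of 1100001111010111 by 11001:
  pos 0: 11000 XOR 11001 = 00001
  pos 4: 10111 XOR 11001 = 01110
  pos 5: 11101 XOR 11001 = 00100
  pos 7: 10001 XOR 11001 = 01000
  pos 8: 10000 XOR 11001 = 01001
  pos 9: 10011 XOR 11001 = 01010
  pos 10: 10101 XOR 11001 = 01100
  pos 11: 11001 XOR 11001 = 00000
Remainder = 0000 (zero — the frame passes the CRC check).

0000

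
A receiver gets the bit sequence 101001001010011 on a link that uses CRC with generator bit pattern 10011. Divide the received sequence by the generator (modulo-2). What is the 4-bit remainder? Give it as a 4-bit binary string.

0000

Modulo-2 division of 101001001010011 by 10011:
  pos 0: 10100 XOR 10011 = 00111
  pos 2: 11110 XOR 10011 = 01101
  pos 3: 11010 XOR 10011 = 01001
  pos 4: 10011 XOR 10011 = 00000
  pos 10: 10011 XOR 10011 = 00000
Remainder = 0000 (zero — the frame passes the CRC check).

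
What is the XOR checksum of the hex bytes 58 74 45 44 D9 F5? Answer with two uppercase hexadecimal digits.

01

XOR the bytes together:
  start with 0x58
  0x58 ⊕ 0x74 = 0x2C
  0x2C ⊕ 0x45 = 0x69
  0x69 ⊕ 0x44 = 0x2D
  0x2D ⊕ 0xD9 = 0xF4
  0xF4 ⊕ 0xF5 = 0x01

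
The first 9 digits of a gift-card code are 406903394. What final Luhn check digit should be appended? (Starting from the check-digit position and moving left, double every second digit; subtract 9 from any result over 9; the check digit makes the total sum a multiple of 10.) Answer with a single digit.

Partial digits right→left: 4 9 3 3 0 9 6 0 4
Double every second digit counting from the check-digit position (so the 1st, 3rd, 5th, ... of the partial from the right).
  doubled (with −9 where >9): 8 6 0 3 8 → sum 25
  kept as-is: 9 3 9 0 → sum 21
Total = 25 + 21 = 46.
Check digit = (10 − (46 mod 10)) mod 10 = 4.

4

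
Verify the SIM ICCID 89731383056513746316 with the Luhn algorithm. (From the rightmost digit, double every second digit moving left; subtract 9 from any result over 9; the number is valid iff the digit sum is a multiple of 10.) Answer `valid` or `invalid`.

valid

From the right, keep odd positions and double even positions (subtract 9 from any doubled value over 9):
  doubled (positions 2,4,...): 2 3 5 2 3 0 7 2 5 7 → sum 36
  kept (positions 1,3,...): 6 3 4 3 5 5 3 3 3 9 → sum 44
Total = 80.
80 mod 10 = 0, so the number is valid.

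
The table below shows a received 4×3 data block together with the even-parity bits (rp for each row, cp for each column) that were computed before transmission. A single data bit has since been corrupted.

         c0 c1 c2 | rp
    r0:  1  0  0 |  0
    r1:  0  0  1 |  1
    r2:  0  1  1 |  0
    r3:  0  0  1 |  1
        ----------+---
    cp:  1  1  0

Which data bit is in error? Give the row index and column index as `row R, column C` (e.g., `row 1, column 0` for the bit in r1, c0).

Recompute each row's even parity and compare to rp:
  r0: data parity 1, sent rp 0 → mismatch
  r1: data parity 1, sent rp 1 → ok
  r2: data parity 0, sent rp 0 → ok
  r3: data parity 1, sent rp 1 → ok
Recompute each column's even parity and compare to cp:
  c0: data parity 1, sent cp 1 → ok
  c1: data parity 1, sent cp 1 → ok
  c2: data parity 1, sent cp 0 → mismatch
Exactly one row (r0) and one column (c2) fail → the flipped bit is at their intersection.

row 0, column 2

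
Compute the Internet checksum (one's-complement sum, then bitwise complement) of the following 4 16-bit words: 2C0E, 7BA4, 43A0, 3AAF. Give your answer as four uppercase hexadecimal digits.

D9FD

One's-complement addition (fold any carry out of bit 15 back into bit 0):
  0x2C0E + 0x7BA4 = 0x0A7B2
  0xA7B2 + 0x43A0 = 0x0EB52
  0xEB52 + 0x3AAF = 0x12601 → wrap carry → 0x2602
One's-complement sum = 0x2602.
Checksum = ~0x2602 & 0xFFFF = 0xD9FD.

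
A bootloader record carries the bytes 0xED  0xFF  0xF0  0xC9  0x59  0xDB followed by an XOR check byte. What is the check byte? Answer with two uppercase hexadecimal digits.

A9

XOR the bytes together:
  start with 0xED
  0xED ⊕ 0xFF = 0x12
  0x12 ⊕ 0xF0 = 0xE2
  0xE2 ⊕ 0xC9 = 0x2B
  0x2B ⊕ 0x59 = 0x72
  0x72 ⊕ 0xDB = 0xA9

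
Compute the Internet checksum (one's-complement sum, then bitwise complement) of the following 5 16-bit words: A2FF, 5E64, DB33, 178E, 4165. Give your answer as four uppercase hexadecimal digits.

One's-complement addition (fold any carry out of bit 15 back into bit 0):
  0xA2FF + 0x5E64 = 0x10163 → wrap carry → 0x0164
  0x0164 + 0xDB33 = 0x0DC97
  0xDC97 + 0x178E = 0x0F425
  0xF425 + 0x4165 = 0x1358A → wrap carry → 0x358B
One's-complement sum = 0x358B.
Checksum = ~0x358B & 0xFFFF = 0xCA74.

CA74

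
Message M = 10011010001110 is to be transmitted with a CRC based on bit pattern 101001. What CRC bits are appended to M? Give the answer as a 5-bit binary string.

00111

Append 5 zeros: 1001101000111000000. Divide by 101001 (XOR where the leading bit is 1):
  pos 0: 100110 XOR 101001 = 001111
  pos 2: 111110 XOR 101001 = 010111
  pos 3: 101110 XOR 101001 = 000111
  pos 6: 111011 XOR 101001 = 010010
  pos 7: 100101 XOR 101001 = 001100
  pos 9: 110000 XOR 101001 = 011001
  pos 10: 110010 XOR 101001 = 011011
  pos 11: 110110 XOR 101001 = 011111
  pos 12: 111110 XOR 101001 = 010111
  pos 13: 101110 XOR 101001 = 000111
Remainder (last 5 bits) = 00111. This is the CRC / FCS.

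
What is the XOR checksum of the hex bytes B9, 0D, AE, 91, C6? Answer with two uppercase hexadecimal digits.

4D

XOR the bytes together:
  start with 0xB9
  0xB9 ⊕ 0x0D = 0xB4
  0xB4 ⊕ 0xAE = 0x1A
  0x1A ⊕ 0x91 = 0x8B
  0x8B ⊕ 0xC6 = 0x4D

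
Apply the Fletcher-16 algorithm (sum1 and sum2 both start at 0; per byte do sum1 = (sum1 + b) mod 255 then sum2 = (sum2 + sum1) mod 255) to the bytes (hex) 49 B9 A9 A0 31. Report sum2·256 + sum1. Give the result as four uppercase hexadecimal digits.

C47E

Running sums (mod 255):
  after byte 0 (49): sum1=73, sum2=73
  after byte 1 (B9): sum1=3, sum2=76
  after byte 2 (A9): sum1=172, sum2=248
  after byte 3 (A0): sum1=77, sum2=70
  after byte 4 (31): sum1=126, sum2=196
Checksum = sum2·256 + sum1 = 196·256 + 126 = 50302 = 0xC47E.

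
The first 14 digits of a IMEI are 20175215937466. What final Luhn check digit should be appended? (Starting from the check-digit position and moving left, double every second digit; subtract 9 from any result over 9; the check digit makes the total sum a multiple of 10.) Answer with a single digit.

2

Partial digits right→left: 6 6 4 7 3 9 5 1 2 5 7 1 0 2
Double every second digit counting from the check-digit position (so the 1st, 3rd, 5th, ... of the partial from the right).
  doubled (with −9 where >9): 3 8 6 1 4 5 0 → sum 27
  kept as-is: 6 7 9 1 5 1 2 → sum 31
Total = 27 + 31 = 58.
Check digit = (10 − (58 mod 10)) mod 10 = 2.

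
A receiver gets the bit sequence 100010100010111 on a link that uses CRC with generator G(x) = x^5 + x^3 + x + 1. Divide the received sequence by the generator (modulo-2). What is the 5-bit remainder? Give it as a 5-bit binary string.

Modulo-2 division of 100010100010111 by 101011:
  pos 0: 100010 XOR 101011 = 001001
  pos 2: 100110 XOR 101011 = 001101
  pos 4: 110100 XOR 101011 = 011111
  pos 5: 111111 XOR 101011 = 010100
  pos 6: 101000 XOR 101011 = 000011
Remainder = 11111 (nonzero — an error is detected).

11111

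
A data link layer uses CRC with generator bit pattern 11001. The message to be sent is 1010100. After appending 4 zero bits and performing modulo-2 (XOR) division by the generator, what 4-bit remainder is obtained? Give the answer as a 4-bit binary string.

1011

Append 4 zeros: 10101000000. Divide by 11001 (XOR where the leading bit is 1):
  pos 0: 10101 XOR 11001 = 01100
  pos 1: 11000 XOR 11001 = 00001
  pos 5: 10000 XOR 11001 = 01001
  pos 6: 10010 XOR 11001 = 01011
Remainder (last 4 bits) = 1011. This is the CRC / FCS.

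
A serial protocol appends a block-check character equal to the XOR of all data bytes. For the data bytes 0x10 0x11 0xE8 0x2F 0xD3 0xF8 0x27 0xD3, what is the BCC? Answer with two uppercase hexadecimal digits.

XOR the bytes together:
  start with 0x10
  0x10 ⊕ 0x11 = 0x01
  0x01 ⊕ 0xE8 = 0xE9
  0xE9 ⊕ 0x2F = 0xC6
  0xC6 ⊕ 0xD3 = 0x15
  0x15 ⊕ 0xF8 = 0xED
  0xED ⊕ 0x27 = 0xCA
  0xCA ⊕ 0xD3 = 0x19

19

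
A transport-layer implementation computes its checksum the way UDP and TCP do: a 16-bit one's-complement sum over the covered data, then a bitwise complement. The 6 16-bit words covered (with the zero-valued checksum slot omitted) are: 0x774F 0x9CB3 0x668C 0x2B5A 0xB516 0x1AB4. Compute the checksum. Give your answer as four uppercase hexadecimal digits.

8A4B

One's-complement addition (fold any carry out of bit 15 back into bit 0):
  0x774F + 0x9CB3 = 0x11402 → wrap carry → 0x1403
  0x1403 + 0x668C = 0x07A8F
  0x7A8F + 0x2B5A = 0x0A5E9
  0xA5E9 + 0xB516 = 0x15AFF → wrap carry → 0x5B00
  0x5B00 + 0x1AB4 = 0x075B4
One's-complement sum = 0x75B4.
Checksum = ~0x75B4 & 0xFFFF = 0x8A4B.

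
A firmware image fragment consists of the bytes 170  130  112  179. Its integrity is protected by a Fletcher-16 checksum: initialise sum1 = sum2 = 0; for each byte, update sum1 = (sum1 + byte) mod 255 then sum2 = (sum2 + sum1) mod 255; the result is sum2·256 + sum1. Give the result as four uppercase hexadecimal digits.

Running sums (mod 255):
  after byte 0 (170): sum1=170, sum2=170
  after byte 1 (130): sum1=45, sum2=215
  after byte 2 (112): sum1=157, sum2=117
  after byte 3 (179): sum1=81, sum2=198
Checksum = sum2·256 + sum1 = 198·256 + 81 = 50769 = 0xC651.

C651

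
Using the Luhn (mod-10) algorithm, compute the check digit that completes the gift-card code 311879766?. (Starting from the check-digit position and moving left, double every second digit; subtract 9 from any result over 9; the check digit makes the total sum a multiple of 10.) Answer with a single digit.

5

Partial digits right→left: 6 6 7 9 7 8 1 1 3
Double every second digit counting from the check-digit position (so the 1st, 3rd, 5th, ... of the partial from the right).
  doubled (with −9 where >9): 3 5 5 2 6 → sum 21
  kept as-is: 6 9 8 1 → sum 24
Total = 21 + 24 = 45.
Check digit = (10 − (45 mod 10)) mod 10 = 5.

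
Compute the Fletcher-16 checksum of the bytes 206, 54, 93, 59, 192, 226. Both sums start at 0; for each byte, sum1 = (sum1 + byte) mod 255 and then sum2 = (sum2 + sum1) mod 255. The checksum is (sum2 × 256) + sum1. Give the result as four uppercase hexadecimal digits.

Running sums (mod 255):
  after byte 0 (206): sum1=206, sum2=206
  after byte 1 (54): sum1=5, sum2=211
  after byte 2 (93): sum1=98, sum2=54
  after byte 3 (59): sum1=157, sum2=211
  after byte 4 (192): sum1=94, sum2=50
  after byte 5 (226): sum1=65, sum2=115
Checksum = sum2·256 + sum1 = 115·256 + 65 = 29505 = 0x7341.

7341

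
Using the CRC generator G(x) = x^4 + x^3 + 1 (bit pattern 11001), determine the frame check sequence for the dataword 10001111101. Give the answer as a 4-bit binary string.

1100

Append 4 zeros: 100011111010000. Divide by 11001 (XOR where the leading bit is 1):
  pos 0: 10001 XOR 11001 = 01000
  pos 1: 10001 XOR 11001 = 01000
  pos 2: 10001 XOR 11001 = 01000
  pos 3: 10001 XOR 11001 = 01000
  pos 4: 10001 XOR 11001 = 01000
  pos 5: 10000 XOR 11001 = 01001
  pos 6: 10011 XOR 11001 = 01010
  pos 7: 10100 XOR 11001 = 01101
  pos 8: 11010 XOR 11001 = 00011
Remainder (last 4 bits) = 1100. This is the CRC / FCS.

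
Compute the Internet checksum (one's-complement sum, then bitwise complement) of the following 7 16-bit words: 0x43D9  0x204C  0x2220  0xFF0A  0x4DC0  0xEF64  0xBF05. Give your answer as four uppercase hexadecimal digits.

7E84

One's-complement addition (fold any carry out of bit 15 back into bit 0):
  0x43D9 + 0x204C = 0x06425
  0x6425 + 0x2220 = 0x08645
  0x8645 + 0xFF0A = 0x1854F → wrap carry → 0x8550
  0x8550 + 0x4DC0 = 0x0D310
  0xD310 + 0xEF64 = 0x1C274 → wrap carry → 0xC275
  0xC275 + 0xBF05 = 0x1817A → wrap carry → 0x817B
One's-complement sum = 0x817B.
Checksum = ~0x817B & 0xFFFF = 0x7E84.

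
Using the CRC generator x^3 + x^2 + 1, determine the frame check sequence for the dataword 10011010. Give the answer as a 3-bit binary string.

101

Append 3 zeros: 10011010000. Divide by 1101 (XOR where the leading bit is 1):
  pos 0: 1001 XOR 1101 = 0100
  pos 1: 1001 XOR 1101 = 0100
  pos 2: 1000 XOR 1101 = 0101
  pos 3: 1011 XOR 1101 = 0110
  pos 4: 1100 XOR 1101 = 0001
  pos 7: 1000 XOR 1101 = 0101
Remainder (last 3 bits) = 101. This is the CRC / FCS.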